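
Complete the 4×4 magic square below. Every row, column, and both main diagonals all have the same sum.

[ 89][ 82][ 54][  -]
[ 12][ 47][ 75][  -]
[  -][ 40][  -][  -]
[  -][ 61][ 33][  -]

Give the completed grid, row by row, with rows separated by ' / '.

89 82 54 5 / 12 47 75 96 / 19 40 68 103 / 110 61 33 26

Column 2 is already complete: 82 + 47 + 40 + 61 = 230, so that is the magic constant.
From row 1, 230 − (89 + 82 + 54) gives (1,4) = 5.
Using row 2: 12 + 47 + 75 + ? → (2,4) = 230 − 134 = 96.
The remaining cell in column 3 is (3,3) = 230 − 162 = 68.
Using main diagonal: 89 + 47 + 68 + ? → (4,4) = 230 − 204 = 26.
Anti-diagonal needs 230; the known cells sum to 120, so (4,1) = 110.
Column 1: 89 + 12 + 110 + ? = 230, so (3,1) = 19.
From column 4, 230 − (5 + 96 + 26) gives (3,4) = 103.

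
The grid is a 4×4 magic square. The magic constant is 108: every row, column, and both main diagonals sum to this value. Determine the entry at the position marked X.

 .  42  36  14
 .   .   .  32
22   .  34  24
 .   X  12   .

Row 1 needs 108; the known cells sum to 92, so (1,1) = 16.
The remaining cell in row 3 is (3,2) = 108 − 80 = 28.
Column 3: 36 + 34 + 12 + ? = 108, so (2,3) = 26.
Column 4: 14 + 32 + 24 + ? = 108, so (4,4) = 38.
The remaining cell in main diagonal is (2,2) = 108 − 88 = 20.
The remaining cell in anti-diagonal is (4,1) = 108 − 68 = 40.
From row 2, 108 − (20 + 26 + 32) gives (2,1) = 30.
Row 4 needs 108; the known cells sum to 90, so (4,2) = 18.

18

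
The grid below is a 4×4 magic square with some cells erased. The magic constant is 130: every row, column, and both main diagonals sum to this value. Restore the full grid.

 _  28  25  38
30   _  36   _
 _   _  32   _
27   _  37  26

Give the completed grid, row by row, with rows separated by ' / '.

39 28 25 38 / 30 33 36 31 / 34 29 32 35 / 27 40 37 26

Row 1: 28 + 25 + 38 + ? = 130, so (1,1) = 39.
Using row 4: 27 + 37 + 26 + ? → (4,2) = 130 − 90 = 40.
From column 1, 130 − (39 + 30 + 27) gives (3,1) = 34.
The remaining cell in main diagonal is (2,2) = 130 − 97 = 33.
From anti-diagonal, 130 − (38 + 36 + 27) gives (3,2) = 29.
Row 2 needs 130; the known cells sum to 99, so (2,4) = 31.
From row 3, 130 − (34 + 29 + 32) gives (3,4) = 35.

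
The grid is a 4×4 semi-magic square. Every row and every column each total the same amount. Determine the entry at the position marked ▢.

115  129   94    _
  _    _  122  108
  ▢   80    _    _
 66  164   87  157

150

Row 4 is complete and sums to 474; that is the magic constant.
The remaining cell in row 1 is (1,4) = 474 − 338 = 136.
Using column 2: 129 + 80 + 164 + ? → (2,2) = 474 − 373 = 101.
Using column 3: 94 + 122 + 87 + ? → (3,3) = 474 − 303 = 171.
Using column 4: 136 + 108 + 157 + ? → (3,4) = 474 − 401 = 73.
Row 2 must total 474; the given cells sum to 331, so (2,1) = 143.
Using row 3: 80 + 171 + 73 + ? → (3,1) = 474 − 324 = 150.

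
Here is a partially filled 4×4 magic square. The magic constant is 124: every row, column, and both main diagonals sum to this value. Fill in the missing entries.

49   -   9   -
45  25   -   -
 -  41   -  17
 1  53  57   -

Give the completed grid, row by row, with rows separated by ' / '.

Row 4: 1 + 53 + 57 + ? = 124, so (4,4) = 13.
Column 1 must total 124; the given cells sum to 95, so (3,1) = 29.
The remaining cell in column 2 is (1,2) = 124 − 119 = 5.
From main diagonal, 124 − (49 + 25 + 13) gives (3,3) = 37.
Row 1: 49 + 5 + 9 + ? = 124, so (1,4) = 61.
Column 3 must total 124; the given cells sum to 103, so (2,3) = 21.
From column 4, 124 − (61 + 17 + 13) gives (2,4) = 33.

49 5 9 61 / 45 25 21 33 / 29 41 37 17 / 1 53 57 13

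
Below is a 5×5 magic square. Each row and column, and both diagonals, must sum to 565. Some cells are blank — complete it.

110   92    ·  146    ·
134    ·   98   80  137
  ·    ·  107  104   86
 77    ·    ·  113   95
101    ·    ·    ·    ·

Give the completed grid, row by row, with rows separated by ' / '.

110 92 89 146 128 / 134 116 98 80 137 / 143 125 107 104 86 / 77 149 131 113 95 / 101 83 140 122 119

From row 2, 565 − (134 + 98 + 80 + 137) gives (2,2) = 116.
Column 1 must total 565; the given cells sum to 422, so (3,1) = 143.
Column 4: 146 + 80 + 104 + 113 + ? = 565, so (5,4) = 122.
Main diagonal: 110 + 116 + 107 + 113 + ? = 565, so (5,5) = 119.
Row 3 needs 565; the known cells sum to 440, so (3,2) = 125.
From column 5, 565 − (137 + 86 + 95 + 119) gives (1,5) = 128.
Anti-diagonal must total 565; the given cells sum to 416, so (4,2) = 149.
Row 1: 110 + 92 + 146 + 128 + ? = 565, so (1,3) = 89.
Using row 4: 77 + 149 + 113 + 95 + ? → (4,3) = 565 − 434 = 131.
The remaining cell in column 2 is (5,2) = 565 − 482 = 83.
From column 3, 565 − (89 + 98 + 107 + 131) gives (5,3) = 140.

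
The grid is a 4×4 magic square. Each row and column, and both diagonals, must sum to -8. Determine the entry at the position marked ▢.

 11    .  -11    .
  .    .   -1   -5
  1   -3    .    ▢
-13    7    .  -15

3

Row 4 needs -8; the known cells sum to -21, so (4,3) = 13.
Column 1: 11 + 1 + (-13) + ? = -8, so (2,1) = -7.
Column 3 must total -8; the given cells sum to 1, so (3,3) = -9.
Main diagonal must total -8; the given cells sum to -13, so (2,2) = 5.
Anti-diagonal: -1 + (-3) + (-13) + ? = -8, so (1,4) = 9.
Row 1 needs -8; the known cells sum to 9, so (1,2) = -17.
Row 3: 1 + (-3) + (-9) + ? = -8, so (3,4) = 3.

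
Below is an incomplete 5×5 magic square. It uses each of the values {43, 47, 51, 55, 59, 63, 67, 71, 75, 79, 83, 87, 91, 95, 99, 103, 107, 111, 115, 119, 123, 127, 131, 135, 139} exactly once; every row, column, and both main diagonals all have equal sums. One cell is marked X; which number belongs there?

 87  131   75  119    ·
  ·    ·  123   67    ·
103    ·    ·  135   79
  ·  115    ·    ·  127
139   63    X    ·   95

The 25 entries sum to 2275, so each line sums to 2275/5 = 455.
Row 1: 87 + 131 + 75 + 119 + ? = 455, so (1,5) = 43.
Column 5: 43 + 79 + 127 + 95 + ? = 455, so (2,5) = 111.
Anti-diagonal must total 455; the given cells sum to 364, so (3,3) = 91.
Row 3: 103 + 91 + 135 + 79 + ? = 455, so (3,2) = 47.
The remaining cell in column 2 is (2,2) = 455 − 356 = 99.
Main diagonal needs 455; the known cells sum to 372, so (4,4) = 83.
Row 2 needs 455; the known cells sum to 400, so (2,1) = 55.
Column 1: 87 + 55 + 103 + 139 + ? = 455, so (4,1) = 71.
Column 4 must total 455; the given cells sum to 404, so (5,4) = 51.
From row 4, 455 − (71 + 115 + 83 + 127) gives (4,3) = 59.
The remaining cell in row 5 is (5,3) = 455 − 348 = 107.

107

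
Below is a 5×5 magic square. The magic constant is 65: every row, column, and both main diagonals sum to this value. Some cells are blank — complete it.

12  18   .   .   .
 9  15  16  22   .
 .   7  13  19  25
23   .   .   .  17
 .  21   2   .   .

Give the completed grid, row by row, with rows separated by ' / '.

Row 2 needs 65; the known cells sum to 62, so (2,5) = 3.
From row 3, 65 − (7 + 13 + 19 + 25) gives (3,1) = 1.
Using column 1: 12 + 9 + 1 + 23 + ? → (5,1) = 65 − 45 = 20.
Using column 2: 18 + 15 + 7 + 21 + ? → (4,2) = 65 − 61 = 4.
Anti-diagonal: 22 + 13 + 4 + 20 + ? = 65, so (1,5) = 6.
Column 5 must total 65; the given cells sum to 51, so (5,5) = 14.
Using main diagonal: 12 + 15 + 13 + 14 + ? → (4,4) = 65 − 54 = 11.
Row 4 needs 65; the known cells sum to 55, so (4,3) = 10.
Row 5: 20 + 21 + 2 + 14 + ? = 65, so (5,4) = 8.
Column 3 must total 65; the given cells sum to 41, so (1,3) = 24.
From column 4, 65 − (22 + 19 + 11 + 8) gives (1,4) = 5.

12 18 24 5 6 / 9 15 16 22 3 / 1 7 13 19 25 / 23 4 10 11 17 / 20 21 2 8 14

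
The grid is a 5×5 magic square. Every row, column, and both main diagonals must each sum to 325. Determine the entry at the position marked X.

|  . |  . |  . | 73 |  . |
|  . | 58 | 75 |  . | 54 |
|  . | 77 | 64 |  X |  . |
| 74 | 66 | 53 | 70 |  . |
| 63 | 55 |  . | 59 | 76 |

Row 4 needs 325; the known cells sum to 263, so (4,5) = 62.
Using row 5: 63 + 55 + 59 + 76 + ? → (5,3) = 325 − 253 = 72.
Column 2: 58 + 77 + 66 + 55 + ? = 325, so (1,2) = 69.
From column 3, 325 − (75 + 64 + 53 + 72) gives (1,3) = 61.
Main diagonal: 58 + 64 + 70 + 76 + ? = 325, so (1,1) = 57.
Row 1: 57 + 69 + 61 + 73 + ? = 325, so (1,5) = 65.
Column 5 needs 325; the known cells sum to 257, so (3,5) = 68.
The remaining cell in anti-diagonal is (2,4) = 325 − 258 = 67.
Row 2 needs 325; the known cells sum to 254, so (2,1) = 71.
Column 1 must total 325; the given cells sum to 265, so (3,1) = 60.
From column 4, 325 − (73 + 67 + 70 + 59) gives (3,4) = 56.

56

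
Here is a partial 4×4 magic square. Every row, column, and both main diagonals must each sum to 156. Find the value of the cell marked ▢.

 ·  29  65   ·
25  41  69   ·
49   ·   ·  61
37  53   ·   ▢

Row 2 must total 156; the given cells sum to 135, so (2,4) = 21.
Column 1 must total 156; the given cells sum to 111, so (1,1) = 45.
The remaining cell in column 2 is (3,2) = 156 − 123 = 33.
Anti-diagonal must total 156; the given cells sum to 139, so (1,4) = 17.
Using row 3: 49 + 33 + 61 + ? → (3,3) = 156 − 143 = 13.
Column 3 needs 156; the known cells sum to 147, so (4,3) = 9.
The remaining cell in column 4 is (4,4) = 156 − 99 = 57.

57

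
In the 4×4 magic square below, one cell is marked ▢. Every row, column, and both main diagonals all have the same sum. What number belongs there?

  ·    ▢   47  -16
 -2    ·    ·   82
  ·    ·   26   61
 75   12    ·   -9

Column 4 is complete and sums to 118; that is the magic constant.
The remaining cell in row 4 is (4,3) = 118 − 78 = 40.
Using column 3: 47 + 26 + 40 + ? → (2,3) = 118 − 113 = 5.
Anti-diagonal needs 118; the known cells sum to 64, so (3,2) = 54.
Using row 2: -2 + 5 + 82 + ? → (2,2) = 118 − 85 = 33.
Row 3 needs 118; the known cells sum to 141, so (3,1) = -23.
From column 1, 118 − (-2 + (-23) + 75) gives (1,1) = 68.
The remaining cell in column 2 is (1,2) = 118 − 99 = 19.

19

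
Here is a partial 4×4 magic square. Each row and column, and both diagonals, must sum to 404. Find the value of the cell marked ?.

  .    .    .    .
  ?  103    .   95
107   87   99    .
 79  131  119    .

Row 3 needs 404; the known cells sum to 293, so (3,4) = 111.
Row 4: 79 + 131 + 119 + ? = 404, so (4,4) = 75.
The remaining cell in column 2 is (1,2) = 404 − 321 = 83.
From column 4, 404 − (95 + 111 + 75) gives (1,4) = 123.
Main diagonal must total 404; the given cells sum to 277, so (1,1) = 127.
The remaining cell in anti-diagonal is (2,3) = 404 − 289 = 115.
Row 1 must total 404; the given cells sum to 333, so (1,3) = 71.
Row 2 needs 404; the known cells sum to 313, so (2,1) = 91.

91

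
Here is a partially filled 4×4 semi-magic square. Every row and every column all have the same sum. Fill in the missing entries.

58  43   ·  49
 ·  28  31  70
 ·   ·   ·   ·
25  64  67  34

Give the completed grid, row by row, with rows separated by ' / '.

Row 4 is already complete: 25 + 64 + 67 + 34 = 190, so that is the magic constant.
The remaining cell in row 1 is (1,3) = 190 − 150 = 40.
The remaining cell in row 2 is (2,1) = 190 − 129 = 61.
The remaining cell in column 1 is (3,1) = 190 − 144 = 46.
Column 2 must total 190; the given cells sum to 135, so (3,2) = 55.
Column 3 needs 190; the known cells sum to 138, so (3,3) = 52.
The remaining cell in column 4 is (3,4) = 190 − 153 = 37.

58 43 40 49 / 61 28 31 70 / 46 55 52 37 / 25 64 67 34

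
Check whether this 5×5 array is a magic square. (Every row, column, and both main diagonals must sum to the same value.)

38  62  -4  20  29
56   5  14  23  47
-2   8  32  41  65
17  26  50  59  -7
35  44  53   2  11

No — column 1 sums to 144 but row 5 sums to 145.

Row 1: 38 + 62 + (-4) + 20 + 29 = 145.
Row 2: 56 + 5 + 14 + 23 + 47 = 145.
Row 3: -2 + 8 + 32 + 41 + 65 = 144.
Row 4: 17 + 26 + 50 + 59 + (-7) = 145.
Row 5: 35 + 44 + 53 + 2 + 11 = 145.
Column 1: 38 + 56 + (-2) + 17 + 35 = 144.
Column 2: 62 + 5 + 8 + 26 + 44 = 145.
Column 3: -4 + 14 + 32 + 50 + 53 = 145.
Column 4: 20 + 23 + 41 + 59 + 2 = 145.
Column 5: 29 + 47 + 65 + (-7) + 11 = 145.
Main diagonal: 38 + 5 + 32 + 59 + 11 = 145.
Anti-diagonal: 29 + 23 + 32 + 26 + 35 = 145.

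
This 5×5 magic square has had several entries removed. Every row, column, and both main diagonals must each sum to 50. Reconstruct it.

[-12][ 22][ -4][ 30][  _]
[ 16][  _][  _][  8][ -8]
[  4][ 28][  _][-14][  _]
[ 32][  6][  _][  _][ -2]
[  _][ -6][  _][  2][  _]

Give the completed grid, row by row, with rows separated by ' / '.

The remaining cell in row 1 is (1,5) = 50 − 36 = 14.
Column 1 needs 50; the known cells sum to 40, so (5,1) = 10.
Column 2: 22 + 28 + 6 + (-6) + ? = 50, so (2,2) = 0.
The remaining cell in column 4 is (4,4) = 50 − 26 = 24.
Using anti-diagonal: 14 + 8 + 6 + 10 + ? → (3,3) = 50 − 38 = 12.
The remaining cell in row 2 is (2,3) = 50 − 16 = 34.
Using row 3: 4 + 28 + 12 + (-14) + ? → (3,5) = 50 − 30 = 20.
Row 4 needs 50; the known cells sum to 60, so (4,3) = -10.
From column 3, 50 − (-4 + 34 + 12 + (-10)) gives (5,3) = 18.
The remaining cell in column 5 is (5,5) = 50 − 24 = 26.

-12 22 -4 30 14 / 16 0 34 8 -8 / 4 28 12 -14 20 / 32 6 -10 24 -2 / 10 -6 18 2 26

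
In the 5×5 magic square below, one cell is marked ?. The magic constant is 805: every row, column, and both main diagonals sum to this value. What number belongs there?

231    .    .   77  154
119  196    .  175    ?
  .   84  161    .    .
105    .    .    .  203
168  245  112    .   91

From row 5, 805 − (168 + 245 + 112 + 91) gives (5,4) = 189.
Column 1 must total 805; the given cells sum to 623, so (3,1) = 182.
Using main diagonal: 231 + 196 + 161 + 91 + ? → (4,4) = 805 − 679 = 126.
Using anti-diagonal: 154 + 175 + 161 + 168 + ? → (4,2) = 805 − 658 = 147.
Row 4 needs 805; the known cells sum to 581, so (4,3) = 224.
Using column 2: 196 + 84 + 147 + 245 + ? → (1,2) = 805 − 672 = 133.
The remaining cell in column 4 is (3,4) = 805 − 567 = 238.
Row 1: 231 + 133 + 77 + 154 + ? = 805, so (1,3) = 210.
Using row 3: 182 + 84 + 161 + 238 + ? → (3,5) = 805 − 665 = 140.
Column 3 must total 805; the given cells sum to 707, so (2,3) = 98.
From column 5, 805 − (154 + 140 + 203 + 91) gives (2,5) = 217.

217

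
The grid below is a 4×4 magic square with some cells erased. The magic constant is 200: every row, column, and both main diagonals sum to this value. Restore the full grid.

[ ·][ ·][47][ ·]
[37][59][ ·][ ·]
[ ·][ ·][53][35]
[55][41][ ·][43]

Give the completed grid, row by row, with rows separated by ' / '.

The remaining cell in row 4 is (4,3) = 200 − 139 = 61.
Column 3: 47 + 53 + 61 + ? = 200, so (2,3) = 39.
From main diagonal, 200 − (59 + 53 + 43) gives (1,1) = 45.
From row 2, 200 − (37 + 59 + 39) gives (2,4) = 65.
The remaining cell in column 1 is (3,1) = 200 − 137 = 63.
Column 4: 65 + 35 + 43 + ? = 200, so (1,4) = 57.
Anti-diagonal: 57 + 39 + 55 + ? = 200, so (3,2) = 49.
Row 1 must total 200; the given cells sum to 149, so (1,2) = 51.

45 51 47 57 / 37 59 39 65 / 63 49 53 35 / 55 41 61 43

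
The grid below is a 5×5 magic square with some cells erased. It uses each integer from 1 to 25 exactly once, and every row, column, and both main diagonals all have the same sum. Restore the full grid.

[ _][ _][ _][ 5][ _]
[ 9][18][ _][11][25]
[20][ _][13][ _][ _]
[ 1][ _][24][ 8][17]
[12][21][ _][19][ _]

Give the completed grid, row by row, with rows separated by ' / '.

23 7 16 5 14 / 9 18 2 11 25 / 20 4 13 22 6 / 1 15 24 8 17 / 12 21 10 19 3

The entries are 1 through 25, which sum to 325, so each line sums to 325/5 = 65.
The remaining cell in row 2 is (2,3) = 65 − 63 = 2.
Using row 4: 1 + 24 + 8 + 17 + ? → (4,2) = 65 − 50 = 15.
Using column 1: 9 + 20 + 1 + 12 + ? → (1,1) = 65 − 42 = 23.
The remaining cell in column 4 is (3,4) = 65 − 43 = 22.
Main diagonal: 23 + 18 + 13 + 8 + ? = 65, so (5,5) = 3.
From anti-diagonal, 65 − (11 + 13 + 15 + 12) gives (1,5) = 14.
Row 5 must total 65; the given cells sum to 55, so (5,3) = 10.
Column 3 needs 65; the known cells sum to 49, so (1,3) = 16.
Column 5 must total 65; the given cells sum to 59, so (3,5) = 6.
The remaining cell in row 1 is (1,2) = 65 − 58 = 7.
Row 3 must total 65; the given cells sum to 61, so (3,2) = 4.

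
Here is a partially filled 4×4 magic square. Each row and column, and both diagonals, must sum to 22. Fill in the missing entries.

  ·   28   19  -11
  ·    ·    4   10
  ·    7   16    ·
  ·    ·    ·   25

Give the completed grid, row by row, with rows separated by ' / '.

From row 1, 22 − (28 + 19 + (-11)) gives (1,1) = -14.
Column 3: 19 + 4 + 16 + ? = 22, so (4,3) = -17.
Column 4: -11 + 10 + 25 + ? = 22, so (3,4) = -2.
The remaining cell in main diagonal is (2,2) = 22 − 27 = -5.
From anti-diagonal, 22 − (-11 + 4 + 7) gives (4,1) = 22.
Using row 2: -5 + 4 + 10 + ? → (2,1) = 22 − 9 = 13.
Using row 3: 7 + 16 + (-2) + ? → (3,1) = 22 − 21 = 1.
From row 4, 22 − (22 + (-17) + 25) gives (4,2) = -8.

-14 28 19 -11 / 13 -5 4 10 / 1 7 16 -2 / 22 -8 -17 25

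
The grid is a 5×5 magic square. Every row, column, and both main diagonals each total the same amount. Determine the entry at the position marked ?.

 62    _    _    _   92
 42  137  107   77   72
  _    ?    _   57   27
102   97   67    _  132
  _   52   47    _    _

117

Row 2 is complete and sums to 435; that is the magic constant.
From row 4, 435 − (102 + 97 + 67 + 132) gives (4,4) = 37.
From column 5, 435 − (92 + 72 + 27 + 132) gives (5,5) = 112.
Main diagonal: 62 + 137 + 37 + 112 + ? = 435, so (3,3) = 87.
Anti-diagonal must total 435; the given cells sum to 353, so (5,1) = 82.
Using row 5: 82 + 52 + 47 + 112 + ? → (5,4) = 435 − 293 = 142.
Using column 1: 62 + 42 + 102 + 82 + ? → (3,1) = 435 − 288 = 147.
Column 3 must total 435; the given cells sum to 308, so (1,3) = 127.
Using column 4: 77 + 57 + 37 + 142 + ? → (1,4) = 435 − 313 = 122.
From row 1, 435 − (62 + 127 + 122 + 92) gives (1,2) = 32.
Row 3: 147 + 87 + 57 + 27 + ? = 435, so (3,2) = 117.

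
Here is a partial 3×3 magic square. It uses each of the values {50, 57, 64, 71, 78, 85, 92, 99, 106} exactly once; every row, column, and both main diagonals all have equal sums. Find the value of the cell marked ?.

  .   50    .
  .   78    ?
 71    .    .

The 9 entries sum to 702, so each line sums to 702/3 = 234.
Using column 2: 50 + 78 + ? → (3,2) = 234 − 128 = 106.
Anti-diagonal: 78 + 71 + ? = 234, so (1,3) = 85.
Using row 1: 50 + 85 + ? → (1,1) = 234 − 135 = 99.
The remaining cell in row 3 is (3,3) = 234 − 177 = 57.
From column 1, 234 − (99 + 71) gives (2,1) = 64.
The remaining cell in column 3 is (2,3) = 234 − 142 = 92.

92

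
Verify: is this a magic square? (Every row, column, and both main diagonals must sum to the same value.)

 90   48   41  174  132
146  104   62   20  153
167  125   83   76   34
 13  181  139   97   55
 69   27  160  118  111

Row 1: 90 + 48 + 41 + 174 + 132 = 485.
Row 2: 146 + 104 + 62 + 20 + 153 = 485.
Row 3: 167 + 125 + 83 + 76 + 34 = 485.
Row 4: 13 + 181 + 139 + 97 + 55 = 485.
Row 5: 69 + 27 + 160 + 118 + 111 = 485.
Column 1: 90 + 146 + 167 + 13 + 69 = 485.
Column 2: 48 + 104 + 125 + 181 + 27 = 485.
Column 3: 41 + 62 + 83 + 139 + 160 = 485.
Column 4: 174 + 20 + 76 + 97 + 118 = 485.
Column 5: 132 + 153 + 34 + 55 + 111 = 485.
Main diagonal: 90 + 104 + 83 + 97 + 111 = 485.
Anti-diagonal: 132 + 20 + 83 + 181 + 69 = 485.
All lines sum to 485.

Yes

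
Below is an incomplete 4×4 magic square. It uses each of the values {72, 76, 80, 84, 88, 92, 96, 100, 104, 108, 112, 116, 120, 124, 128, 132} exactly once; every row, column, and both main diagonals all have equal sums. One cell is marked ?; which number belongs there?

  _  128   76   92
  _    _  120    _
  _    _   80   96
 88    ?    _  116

The 16 entries sum to 1632, so each line sums to 1632/4 = 408.
The remaining cell in row 1 is (1,1) = 408 − 296 = 112.
Using column 3: 76 + 120 + 80 + ? → (4,3) = 408 − 276 = 132.
The remaining cell in column 4 is (2,4) = 408 − 304 = 104.
Main diagonal needs 408; the known cells sum to 308, so (2,2) = 100.
Anti-diagonal: 92 + 120 + 88 + ? = 408, so (3,2) = 108.
From row 2, 408 − (100 + 120 + 104) gives (2,1) = 84.
Using row 3: 108 + 80 + 96 + ? → (3,1) = 408 − 284 = 124.
Row 4 needs 408; the known cells sum to 336, so (4,2) = 72.

72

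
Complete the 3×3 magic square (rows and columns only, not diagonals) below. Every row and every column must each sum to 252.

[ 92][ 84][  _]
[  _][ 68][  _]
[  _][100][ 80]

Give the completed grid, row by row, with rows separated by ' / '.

The remaining cell in row 1 is (1,3) = 252 − 176 = 76.
Row 3 must total 252; the given cells sum to 180, so (3,1) = 72.
From column 1, 252 − (92 + 72) gives (2,1) = 88.
The remaining cell in column 3 is (2,3) = 252 − 156 = 96.

92 84 76 / 88 68 96 / 72 100 80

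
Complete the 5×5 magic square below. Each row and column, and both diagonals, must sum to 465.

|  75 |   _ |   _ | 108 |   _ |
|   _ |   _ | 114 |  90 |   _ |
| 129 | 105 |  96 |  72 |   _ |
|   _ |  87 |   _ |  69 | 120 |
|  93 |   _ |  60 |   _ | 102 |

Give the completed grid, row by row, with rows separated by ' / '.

Using row 3: 129 + 105 + 96 + 72 + ? → (3,5) = 465 − 402 = 63.
Column 4 must total 465; the given cells sum to 339, so (5,4) = 126.
Main diagonal: 75 + 96 + 69 + 102 + ? = 465, so (2,2) = 123.
From anti-diagonal, 465 − (90 + 96 + 87 + 93) gives (1,5) = 99.
From row 5, 465 − (93 + 60 + 126 + 102) gives (5,2) = 84.
From column 2, 465 − (123 + 105 + 87 + 84) gives (1,2) = 66.
From column 5, 465 − (99 + 63 + 120 + 102) gives (2,5) = 81.
Row 1 needs 465; the known cells sum to 348, so (1,3) = 117.
Row 2: 123 + 114 + 90 + 81 + ? = 465, so (2,1) = 57.
Column 1 needs 465; the known cells sum to 354, so (4,1) = 111.
Column 3 must total 465; the given cells sum to 387, so (4,3) = 78.

75 66 117 108 99 / 57 123 114 90 81 / 129 105 96 72 63 / 111 87 78 69 120 / 93 84 60 126 102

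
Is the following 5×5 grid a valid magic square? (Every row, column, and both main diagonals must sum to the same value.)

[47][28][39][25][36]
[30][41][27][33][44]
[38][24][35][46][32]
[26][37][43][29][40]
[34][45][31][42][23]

Row 1: 47 + 28 + 39 + 25 + 36 = 175.
Row 2: 30 + 41 + 27 + 33 + 44 = 175.
Row 3: 38 + 24 + 35 + 46 + 32 = 175.
Row 4: 26 + 37 + 43 + 29 + 40 = 175.
Row 5: 34 + 45 + 31 + 42 + 23 = 175.
Column 1: 47 + 30 + 38 + 26 + 34 = 175.
Column 2: 28 + 41 + 24 + 37 + 45 = 175.
Column 3: 39 + 27 + 35 + 43 + 31 = 175.
Column 4: 25 + 33 + 46 + 29 + 42 = 175.
Column 5: 36 + 44 + 32 + 40 + 23 = 175.
Main diagonal: 47 + 41 + 35 + 29 + 23 = 175.
Anti-diagonal: 36 + 33 + 35 + 37 + 34 = 175.
All lines sum to 175.

Yes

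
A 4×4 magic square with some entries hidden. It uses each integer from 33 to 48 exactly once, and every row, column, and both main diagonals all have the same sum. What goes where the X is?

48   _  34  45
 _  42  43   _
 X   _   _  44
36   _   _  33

41

The entries are 33 through 48, which sum to 648, so each line sums to 648/4 = 162.
Row 1 needs 162; the known cells sum to 127, so (1,2) = 35.
From column 4, 162 − (45 + 44 + 33) gives (2,4) = 40.
Main diagonal: 48 + 42 + 33 + ? = 162, so (3,3) = 39.
Anti-diagonal must total 162; the given cells sum to 124, so (3,2) = 38.
Using row 2: 42 + 43 + 40 + ? → (2,1) = 162 − 125 = 37.
The remaining cell in row 3 is (3,1) = 162 − 121 = 41.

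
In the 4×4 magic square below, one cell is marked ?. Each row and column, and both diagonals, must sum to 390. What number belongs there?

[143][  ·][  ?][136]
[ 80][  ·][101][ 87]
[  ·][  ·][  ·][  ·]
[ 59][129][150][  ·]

66

Row 2 needs 390; the known cells sum to 268, so (2,2) = 122.
The remaining cell in row 4 is (4,4) = 390 − 338 = 52.
Column 1 must total 390; the given cells sum to 282, so (3,1) = 108.
Using column 4: 136 + 87 + 52 + ? → (3,4) = 390 − 275 = 115.
From main diagonal, 390 − (143 + 122 + 52) gives (3,3) = 73.
Using anti-diagonal: 136 + 101 + 59 + ? → (3,2) = 390 − 296 = 94.
From column 2, 390 − (122 + 94 + 129) gives (1,2) = 45.
Column 3 must total 390; the given cells sum to 324, so (1,3) = 66.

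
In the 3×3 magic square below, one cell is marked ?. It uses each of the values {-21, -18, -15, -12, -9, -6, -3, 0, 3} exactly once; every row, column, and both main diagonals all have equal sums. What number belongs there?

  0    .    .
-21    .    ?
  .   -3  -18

3

The 9 entries sum to -81, so each line sums to -81/3 = -27.
The remaining cell in row 3 is (3,1) = -27 − (-21) = -6.
Using main diagonal: 0 + (-18) + ? → (2,2) = -27 − (-18) = -9.
From anti-diagonal, -27 − (-9 + (-6)) gives (1,3) = -12.
Row 1 must total -27; the given cells sum to -12, so (1,2) = -15.
Using row 2: -21 + (-9) + ? → (2,3) = -27 − (-30) = 3.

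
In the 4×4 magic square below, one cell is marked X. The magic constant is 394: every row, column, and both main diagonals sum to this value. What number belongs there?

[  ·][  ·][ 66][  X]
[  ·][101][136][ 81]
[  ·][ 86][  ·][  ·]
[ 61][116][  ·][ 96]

111

From row 2, 394 − (101 + 136 + 81) gives (2,1) = 76.
From row 4, 394 − (61 + 116 + 96) gives (4,3) = 121.
Column 2 needs 394; the known cells sum to 303, so (1,2) = 91.
Column 3 must total 394; the given cells sum to 323, so (3,3) = 71.
Using main diagonal: 101 + 71 + 96 + ? → (1,1) = 394 − 268 = 126.
Anti-diagonal: 136 + 86 + 61 + ? = 394, so (1,4) = 111.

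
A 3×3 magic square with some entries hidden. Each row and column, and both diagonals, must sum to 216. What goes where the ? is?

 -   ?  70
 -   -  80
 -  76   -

From column 3, 216 − (70 + 80) gives (3,3) = 66.
Row 3: 76 + 66 + ? = 216, so (3,1) = 74.
From anti-diagonal, 216 − (70 + 74) gives (2,2) = 72.
Row 2: 72 + 80 + ? = 216, so (2,1) = 64.
Column 1 needs 216; the known cells sum to 138, so (1,1) = 78.
The remaining cell in column 2 is (1,2) = 216 − 148 = 68.

68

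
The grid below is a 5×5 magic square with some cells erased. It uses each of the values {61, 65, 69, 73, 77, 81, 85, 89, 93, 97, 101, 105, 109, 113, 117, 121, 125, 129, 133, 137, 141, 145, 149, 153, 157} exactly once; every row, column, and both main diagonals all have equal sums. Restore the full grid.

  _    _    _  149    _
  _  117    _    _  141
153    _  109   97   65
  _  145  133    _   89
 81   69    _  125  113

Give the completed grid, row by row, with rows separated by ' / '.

105 93 61 149 137 / 129 117 85 73 141 / 153 121 109 97 65 / 77 145 133 101 89 / 81 69 157 125 113

The 25 entries sum to 2725, so each line sums to 2725/5 = 545.
Row 3 needs 545; the known cells sum to 424, so (3,2) = 121.
From row 5, 545 − (81 + 69 + 125 + 113) gives (5,3) = 157.
Using column 2: 117 + 121 + 145 + 69 + ? → (1,2) = 545 − 452 = 93.
The remaining cell in column 5 is (1,5) = 545 − 408 = 137.
The remaining cell in anti-diagonal is (2,4) = 545 − 472 = 73.
Using column 4: 149 + 73 + 97 + 125 + ? → (4,4) = 545 − 444 = 101.
The remaining cell in main diagonal is (1,1) = 545 − 440 = 105.
Row 1 must total 545; the given cells sum to 484, so (1,3) = 61.
Using row 4: 145 + 133 + 101 + 89 + ? → (4,1) = 545 − 468 = 77.
Column 1: 105 + 153 + 77 + 81 + ? = 545, so (2,1) = 129.
From column 3, 545 − (61 + 109 + 133 + 157) gives (2,3) = 85.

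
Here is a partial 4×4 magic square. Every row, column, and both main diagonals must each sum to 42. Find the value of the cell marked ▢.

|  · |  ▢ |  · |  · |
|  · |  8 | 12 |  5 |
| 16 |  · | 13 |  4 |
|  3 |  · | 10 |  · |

11

Using row 2: 8 + 12 + 5 + ? → (2,1) = 42 − 25 = 17.
Row 3 needs 42; the known cells sum to 33, so (3,2) = 9.
Using column 1: 17 + 16 + 3 + ? → (1,1) = 42 − 36 = 6.
The remaining cell in column 3 is (1,3) = 42 − 35 = 7.
Main diagonal must total 42; the given cells sum to 27, so (4,4) = 15.
Using anti-diagonal: 12 + 9 + 3 + ? → (1,4) = 42 − 24 = 18.
Row 1 must total 42; the given cells sum to 31, so (1,2) = 11.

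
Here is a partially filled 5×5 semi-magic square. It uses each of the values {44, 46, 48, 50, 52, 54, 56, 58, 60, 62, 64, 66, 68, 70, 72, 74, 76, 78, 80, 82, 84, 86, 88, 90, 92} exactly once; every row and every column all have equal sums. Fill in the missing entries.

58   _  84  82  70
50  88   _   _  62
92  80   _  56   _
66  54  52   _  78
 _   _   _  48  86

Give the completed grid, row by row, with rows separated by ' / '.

58 46 84 82 70 / 50 88 76 64 62 / 92 80 68 56 44 / 66 54 52 90 78 / 74 72 60 48 86

The 25 entries sum to 1700, so each line sums to 1700/5 = 340.
Row 1 must total 340; the given cells sum to 294, so (1,2) = 46.
Using row 4: 66 + 54 + 52 + 78 + ? → (4,4) = 340 − 250 = 90.
The remaining cell in column 1 is (5,1) = 340 − 266 = 74.
Column 2 must total 340; the given cells sum to 268, so (5,2) = 72.
Using column 4: 82 + 56 + 90 + 48 + ? → (2,4) = 340 − 276 = 64.
Column 5: 70 + 62 + 78 + 86 + ? = 340, so (3,5) = 44.
The remaining cell in row 2 is (2,3) = 340 − 264 = 76.
Using row 3: 92 + 80 + 56 + 44 + ? → (3,3) = 340 − 272 = 68.
Row 5 must total 340; the given cells sum to 280, so (5,3) = 60.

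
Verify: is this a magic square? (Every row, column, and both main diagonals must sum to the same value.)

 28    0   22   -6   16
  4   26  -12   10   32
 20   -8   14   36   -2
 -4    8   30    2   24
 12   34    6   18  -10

Row 1: 28 + 0 + 22 + (-6) + 16 = 60.
Row 2: 4 + 26 + (-12) + 10 + 32 = 60.
Row 3: 20 + (-8) + 14 + 36 + (-2) = 60.
Row 4: -4 + 8 + 30 + 2 + 24 = 60.
Row 5: 12 + 34 + 6 + 18 + (-10) = 60.
Column 1: 28 + 4 + 20 + (-4) + 12 = 60.
Column 2: 0 + 26 + (-8) + 8 + 34 = 60.
Column 3: 22 + (-12) + 14 + 30 + 6 = 60.
Column 4: -6 + 10 + 36 + 2 + 18 = 60.
Column 5: 16 + 32 + (-2) + 24 + (-10) = 60.
Main diagonal: 28 + 26 + 14 + 2 + (-10) = 60.
Anti-diagonal: 16 + 10 + 14 + 8 + 12 = 60.
All lines sum to 60.

Yes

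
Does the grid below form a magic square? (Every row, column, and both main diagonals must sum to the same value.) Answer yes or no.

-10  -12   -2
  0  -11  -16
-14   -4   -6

No — row 2 sums to -27 but row 1 sums to -24.

Row 1: -10 + (-12) + (-2) = -24.
Row 2: 0 + (-11) + (-16) = -27.
Row 3: -14 + (-4) + (-6) = -24.
Column 1: -10 + 0 + (-14) = -24.
Column 2: -12 + (-11) + (-4) = -27.
Column 3: -2 + (-16) + (-6) = -24.
Main diagonal: -10 + (-11) + (-6) = -27.
Anti-diagonal: -2 + (-11) + (-14) = -27.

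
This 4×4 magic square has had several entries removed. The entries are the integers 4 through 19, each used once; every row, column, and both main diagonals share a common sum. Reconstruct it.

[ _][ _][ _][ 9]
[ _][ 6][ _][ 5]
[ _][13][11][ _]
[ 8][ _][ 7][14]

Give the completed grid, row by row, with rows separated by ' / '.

15 10 12 9 / 19 6 16 5 / 4 13 11 18 / 8 17 7 14

The entries are 4 through 19, which sum to 184, so each line sums to 184/4 = 46.
Using row 4: 8 + 7 + 14 + ? → (4,2) = 46 − 29 = 17.
Column 2: 6 + 13 + 17 + ? = 46, so (1,2) = 10.
From column 4, 46 − (9 + 5 + 14) gives (3,4) = 18.
From main diagonal, 46 − (6 + 11 + 14) gives (1,1) = 15.
Anti-diagonal: 9 + 13 + 8 + ? = 46, so (2,3) = 16.
The remaining cell in row 1 is (1,3) = 46 − 34 = 12.
From row 2, 46 − (6 + 16 + 5) gives (2,1) = 19.
Row 3 needs 46; the known cells sum to 42, so (3,1) = 4.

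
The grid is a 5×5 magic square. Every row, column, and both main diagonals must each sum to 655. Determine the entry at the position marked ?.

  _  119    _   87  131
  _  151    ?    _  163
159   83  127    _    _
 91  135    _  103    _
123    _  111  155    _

The remaining cell in column 2 is (5,2) = 655 − 488 = 167.
Anti-diagonal: 131 + 127 + 135 + 123 + ? = 655, so (2,4) = 139.
From row 5, 655 − (123 + 167 + 111 + 155) gives (5,5) = 99.
Column 4: 87 + 139 + 103 + 155 + ? = 655, so (3,4) = 171.
The remaining cell in main diagonal is (1,1) = 655 − 480 = 175.
Row 1: 175 + 119 + 87 + 131 + ? = 655, so (1,3) = 143.
Row 3 must total 655; the given cells sum to 540, so (3,5) = 115.
Using column 1: 175 + 159 + 91 + 123 + ? → (2,1) = 655 − 548 = 107.
From column 5, 655 − (131 + 163 + 115 + 99) gives (4,5) = 147.
Using row 2: 107 + 151 + 139 + 163 + ? → (2,3) = 655 − 560 = 95.

95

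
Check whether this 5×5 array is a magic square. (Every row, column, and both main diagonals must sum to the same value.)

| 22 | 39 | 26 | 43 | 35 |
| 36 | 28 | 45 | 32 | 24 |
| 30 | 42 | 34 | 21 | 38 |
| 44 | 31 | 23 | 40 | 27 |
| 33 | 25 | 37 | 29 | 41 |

Yes

Row 1: 22 + 39 + 26 + 43 + 35 = 165.
Row 2: 36 + 28 + 45 + 32 + 24 = 165.
Row 3: 30 + 42 + 34 + 21 + 38 = 165.
Row 4: 44 + 31 + 23 + 40 + 27 = 165.
Row 5: 33 + 25 + 37 + 29 + 41 = 165.
Column 1: 22 + 36 + 30 + 44 + 33 = 165.
Column 2: 39 + 28 + 42 + 31 + 25 = 165.
Column 3: 26 + 45 + 34 + 23 + 37 = 165.
Column 4: 43 + 32 + 21 + 40 + 29 = 165.
Column 5: 35 + 24 + 38 + 27 + 41 = 165.
Main diagonal: 22 + 28 + 34 + 40 + 41 = 165.
Anti-diagonal: 35 + 32 + 34 + 31 + 33 = 165.
All lines sum to 165.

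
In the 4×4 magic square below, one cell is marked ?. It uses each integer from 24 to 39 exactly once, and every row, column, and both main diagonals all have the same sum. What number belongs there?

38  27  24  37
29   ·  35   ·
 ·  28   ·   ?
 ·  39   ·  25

The entries are 24 through 39, which sum to 504, so each line sums to 504/4 = 126.
The remaining cell in column 2 is (2,2) = 126 − 94 = 32.
Main diagonal must total 126; the given cells sum to 95, so (3,3) = 31.
Anti-diagonal: 37 + 35 + 28 + ? = 126, so (4,1) = 26.
Using row 2: 29 + 32 + 35 + ? → (2,4) = 126 − 96 = 30.
From row 4, 126 − (26 + 39 + 25) gives (4,3) = 36.
Using column 1: 38 + 29 + 26 + ? → (3,1) = 126 − 93 = 33.
Column 4: 37 + 30 + 25 + ? = 126, so (3,4) = 34.

34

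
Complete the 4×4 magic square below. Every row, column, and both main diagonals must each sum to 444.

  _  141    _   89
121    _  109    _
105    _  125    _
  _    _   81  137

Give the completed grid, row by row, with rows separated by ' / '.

Column 3 must total 444; the given cells sum to 315, so (1,3) = 129.
Row 1 must total 444; the given cells sum to 359, so (1,1) = 85.
From column 1, 444 − (85 + 121 + 105) gives (4,1) = 133.
From main diagonal, 444 − (85 + 125 + 137) gives (2,2) = 97.
Using anti-diagonal: 89 + 109 + 133 + ? → (3,2) = 444 − 331 = 113.
Row 2: 121 + 97 + 109 + ? = 444, so (2,4) = 117.
Row 3 needs 444; the known cells sum to 343, so (3,4) = 101.
Row 4 must total 444; the given cells sum to 351, so (4,2) = 93.

85 141 129 89 / 121 97 109 117 / 105 113 125 101 / 133 93 81 137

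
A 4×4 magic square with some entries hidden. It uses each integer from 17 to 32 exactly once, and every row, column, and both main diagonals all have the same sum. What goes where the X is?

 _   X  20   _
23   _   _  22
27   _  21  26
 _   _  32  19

The entries are 17 through 32, which sum to 392, so each line sums to 392/4 = 98.
Row 3 needs 98; the known cells sum to 74, so (3,2) = 24.
The remaining cell in column 3 is (2,3) = 98 − 73 = 25.
From column 4, 98 − (22 + 26 + 19) gives (1,4) = 31.
The remaining cell in anti-diagonal is (4,1) = 98 − 80 = 18.
Row 2 needs 98; the known cells sum to 70, so (2,2) = 28.
From row 4, 98 − (18 + 32 + 19) gives (4,2) = 29.
From column 1, 98 − (23 + 27 + 18) gives (1,1) = 30.
From column 2, 98 − (28 + 24 + 29) gives (1,2) = 17.

17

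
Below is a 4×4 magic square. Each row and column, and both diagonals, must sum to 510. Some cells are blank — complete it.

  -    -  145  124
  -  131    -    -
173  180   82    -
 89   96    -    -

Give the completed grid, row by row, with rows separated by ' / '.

138 103 145 124 / 110 131 117 152 / 173 180 82 75 / 89 96 166 159

Row 3 must total 510; the given cells sum to 435, so (3,4) = 75.
Column 2 needs 510; the known cells sum to 407, so (1,2) = 103.
Using anti-diagonal: 124 + 180 + 89 + ? → (2,3) = 510 − 393 = 117.
From row 1, 510 − (103 + 145 + 124) gives (1,1) = 138.
Using column 1: 138 + 173 + 89 + ? → (2,1) = 510 − 400 = 110.
The remaining cell in column 3 is (4,3) = 510 − 344 = 166.
Main diagonal needs 510; the known cells sum to 351, so (4,4) = 159.
Row 2: 110 + 131 + 117 + ? = 510, so (2,4) = 152.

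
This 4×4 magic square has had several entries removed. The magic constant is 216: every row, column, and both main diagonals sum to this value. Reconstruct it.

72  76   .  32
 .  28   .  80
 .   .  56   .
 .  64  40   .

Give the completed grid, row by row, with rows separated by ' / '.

The remaining cell in row 1 is (1,3) = 216 − 180 = 36.
Column 2 must total 216; the given cells sum to 168, so (3,2) = 48.
The remaining cell in column 3 is (2,3) = 216 − 132 = 84.
Main diagonal needs 216; the known cells sum to 156, so (4,4) = 60.
Anti-diagonal: 32 + 84 + 48 + ? = 216, so (4,1) = 52.
The remaining cell in row 2 is (2,1) = 216 − 192 = 24.
Column 1 needs 216; the known cells sum to 148, so (3,1) = 68.
From column 4, 216 − (32 + 80 + 60) gives (3,4) = 44.

72 76 36 32 / 24 28 84 80 / 68 48 56 44 / 52 64 40 60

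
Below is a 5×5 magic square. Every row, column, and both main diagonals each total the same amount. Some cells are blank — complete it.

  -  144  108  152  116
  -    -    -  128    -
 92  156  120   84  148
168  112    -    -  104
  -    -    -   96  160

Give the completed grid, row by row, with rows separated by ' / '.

Row 3 is already complete: 92 + 156 + 120 + 84 + 148 = 600, so that is the magic constant.
Row 1 needs 600; the known cells sum to 520, so (1,1) = 80.
The remaining cell in column 4 is (4,4) = 600 − 460 = 140.
Column 5 needs 600; the known cells sum to 528, so (2,5) = 72.
Main diagonal needs 600; the known cells sum to 500, so (2,2) = 100.
The remaining cell in anti-diagonal is (5,1) = 600 − 476 = 124.
From row 4, 600 − (168 + 112 + 140 + 104) gives (4,3) = 76.
From column 1, 600 − (80 + 92 + 168 + 124) gives (2,1) = 136.
Using column 2: 144 + 100 + 156 + 112 + ? → (5,2) = 600 − 512 = 88.
Row 2 must total 600; the given cells sum to 436, so (2,3) = 164.
Row 5: 124 + 88 + 96 + 160 + ? = 600, so (5,3) = 132.

80 144 108 152 116 / 136 100 164 128 72 / 92 156 120 84 148 / 168 112 76 140 104 / 124 88 132 96 160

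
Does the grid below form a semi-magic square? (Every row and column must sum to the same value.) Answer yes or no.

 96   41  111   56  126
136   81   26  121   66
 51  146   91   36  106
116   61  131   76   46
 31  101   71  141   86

Row 1: 96 + 41 + 111 + 56 + 126 = 430.
Row 2: 136 + 81 + 26 + 121 + 66 = 430.
Row 3: 51 + 146 + 91 + 36 + 106 = 430.
Row 4: 116 + 61 + 131 + 76 + 46 = 430.
Row 5: 31 + 101 + 71 + 141 + 86 = 430.
Column 1: 96 + 136 + 51 + 116 + 31 = 430.
Column 2: 41 + 81 + 146 + 61 + 101 = 430.
Column 3: 111 + 26 + 91 + 131 + 71 = 430.
Column 4: 56 + 121 + 36 + 76 + 141 = 430.
Column 5: 126 + 66 + 106 + 46 + 86 = 430.
All lines sum to 430.

Yes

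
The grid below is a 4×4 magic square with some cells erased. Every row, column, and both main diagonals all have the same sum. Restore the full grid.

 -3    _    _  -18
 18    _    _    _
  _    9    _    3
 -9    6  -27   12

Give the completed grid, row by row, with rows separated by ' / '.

-3 -12 15 -18 / 18 -21 0 -15 / -24 9 -6 3 / -9 6 -27 12

Row 4 is already complete: -9 + 6 + -27 + 12 = -18, so that is the magic constant.
Using column 1: -3 + 18 + (-9) + ? → (3,1) = -18 − 6 = -24.
Using column 4: -18 + 3 + 12 + ? → (2,4) = -18 − (-3) = -15.
Using anti-diagonal: -18 + 9 + (-9) + ? → (2,3) = -18 − (-18) = 0.
Row 2 needs -18; the known cells sum to 3, so (2,2) = -21.
The remaining cell in row 3 is (3,3) = -18 − (-12) = -6.
The remaining cell in column 2 is (1,2) = -18 − (-6) = -12.
Column 3: 0 + (-6) + (-27) + ? = -18, so (1,3) = 15.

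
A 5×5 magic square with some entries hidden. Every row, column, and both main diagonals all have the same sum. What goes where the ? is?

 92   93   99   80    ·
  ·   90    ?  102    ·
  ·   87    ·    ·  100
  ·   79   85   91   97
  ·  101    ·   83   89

Column 2 is complete and sums to 450; that is the magic constant.
From row 1, 450 − (92 + 93 + 99 + 80) gives (1,5) = 86.
Row 4 must total 450; the given cells sum to 352, so (4,1) = 98.
From column 4, 450 − (80 + 102 + 91 + 83) gives (3,4) = 94.
Column 5 must total 450; the given cells sum to 372, so (2,5) = 78.
Main diagonal must total 450; the given cells sum to 362, so (3,3) = 88.
Anti-diagonal must total 450; the given cells sum to 355, so (5,1) = 95.
Using row 3: 87 + 88 + 94 + 100 + ? → (3,1) = 450 − 369 = 81.
Row 5 must total 450; the given cells sum to 368, so (5,3) = 82.
From column 1, 450 − (92 + 81 + 98 + 95) gives (2,1) = 84.
Using column 3: 99 + 88 + 85 + 82 + ? → (2,3) = 450 − 354 = 96.

96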